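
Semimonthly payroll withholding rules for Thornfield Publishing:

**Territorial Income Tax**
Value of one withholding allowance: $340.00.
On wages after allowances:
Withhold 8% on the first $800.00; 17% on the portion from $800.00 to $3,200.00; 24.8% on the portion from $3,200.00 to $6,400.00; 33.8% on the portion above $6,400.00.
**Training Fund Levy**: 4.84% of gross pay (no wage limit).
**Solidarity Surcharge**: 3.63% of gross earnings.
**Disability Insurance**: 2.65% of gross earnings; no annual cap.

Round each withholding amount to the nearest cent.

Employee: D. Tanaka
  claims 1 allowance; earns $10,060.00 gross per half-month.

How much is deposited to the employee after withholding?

Territorial Income Tax: taxable = $10,060.00 − 1×$340.00 = $9,720.00
  $1,265.60 + 33.8% × ($9,720.00 − $6,400.00) = $1,265.60 + 33.8% × $3,320.00 = $2,387.76
Training Fund Levy: 4.84% × $10,060.00 = $486.90
Solidarity Surcharge: 3.63% × $10,060.00 = $365.18
Disability Insurance: 2.65% × $10,060.00 = $266.59
Total withheld: $2,387.76 + $486.90 + $365.18 + $266.59 = $3,506.43
Net pay: $10,060.00 − $3,506.43 = $6,553.57

$6,553.57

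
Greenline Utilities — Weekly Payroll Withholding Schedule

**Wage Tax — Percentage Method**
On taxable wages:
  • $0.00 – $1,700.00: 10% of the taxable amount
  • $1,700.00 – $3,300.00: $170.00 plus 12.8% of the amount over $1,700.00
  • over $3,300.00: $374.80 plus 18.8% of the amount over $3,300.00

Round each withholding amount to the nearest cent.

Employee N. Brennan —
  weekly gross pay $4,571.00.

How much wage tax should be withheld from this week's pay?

Wage Tax: taxable = $4,571.00
  $374.80 + 18.8% × ($4,571.00 − $3,300.00) = $374.80 + 18.8% × $1,271.00 = $613.75

$613.75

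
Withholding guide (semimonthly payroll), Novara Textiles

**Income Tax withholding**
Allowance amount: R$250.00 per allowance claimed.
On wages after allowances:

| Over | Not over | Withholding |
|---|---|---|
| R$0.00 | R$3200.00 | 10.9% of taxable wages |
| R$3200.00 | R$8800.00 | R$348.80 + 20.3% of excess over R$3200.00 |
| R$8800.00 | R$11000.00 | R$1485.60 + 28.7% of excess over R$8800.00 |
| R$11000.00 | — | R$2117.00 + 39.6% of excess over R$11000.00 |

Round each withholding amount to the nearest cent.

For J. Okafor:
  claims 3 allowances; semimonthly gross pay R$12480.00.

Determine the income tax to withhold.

R$2406.08

Income Tax: taxable = R$12480.00 − 3×R$250.00 = R$11730.00
  R$2117.00 + 39.6% × (R$11730.00 − R$11000.00) = R$2117.00 + 39.6% × R$730.00 = R$2406.08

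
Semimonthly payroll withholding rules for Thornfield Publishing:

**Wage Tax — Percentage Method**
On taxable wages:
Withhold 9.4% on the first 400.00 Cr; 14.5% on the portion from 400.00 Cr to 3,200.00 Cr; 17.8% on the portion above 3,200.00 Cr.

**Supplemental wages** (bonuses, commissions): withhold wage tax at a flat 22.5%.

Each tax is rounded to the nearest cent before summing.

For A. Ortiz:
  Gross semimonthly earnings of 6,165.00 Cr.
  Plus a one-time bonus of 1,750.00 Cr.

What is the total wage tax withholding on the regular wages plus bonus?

1,365.12 Cr

Wage Tax: taxable = 6,165.00 Cr
  443.60 Cr + 17.8% × (6,165.00 Cr − 3,200.00 Cr) = 443.60 Cr + 17.8% × 2,965.00 Cr = 971.37 Cr
Supplemental (22.5% flat on bonus): 22.5% × 1,750.00 Cr = 393.75 Cr
Total wage tax: 971.37 Cr + 393.75 Cr = 1,365.12 Cr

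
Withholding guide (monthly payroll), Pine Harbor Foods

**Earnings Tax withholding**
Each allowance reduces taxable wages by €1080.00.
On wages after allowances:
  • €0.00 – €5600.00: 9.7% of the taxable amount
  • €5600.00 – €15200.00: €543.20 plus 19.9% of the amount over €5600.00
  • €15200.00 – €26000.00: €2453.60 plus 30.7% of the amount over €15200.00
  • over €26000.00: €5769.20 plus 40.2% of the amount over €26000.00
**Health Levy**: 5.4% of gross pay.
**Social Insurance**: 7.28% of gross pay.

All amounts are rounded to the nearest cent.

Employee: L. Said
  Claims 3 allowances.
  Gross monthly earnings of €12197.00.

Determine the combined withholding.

Earnings Tax: taxable = €12197.00 − 3×€1080.00 = €8957.00
  €543.20 + 19.9% × (€8957.00 − €5600.00) = €543.20 + 19.9% × €3357.00 = €1211.24
Health Levy: 5.4% × €12197.00 = €658.64
Social Insurance: 7.28% × €12197.00 = €887.94
Total: €1211.24 + €658.64 + €887.94 = €2757.82

€2757.82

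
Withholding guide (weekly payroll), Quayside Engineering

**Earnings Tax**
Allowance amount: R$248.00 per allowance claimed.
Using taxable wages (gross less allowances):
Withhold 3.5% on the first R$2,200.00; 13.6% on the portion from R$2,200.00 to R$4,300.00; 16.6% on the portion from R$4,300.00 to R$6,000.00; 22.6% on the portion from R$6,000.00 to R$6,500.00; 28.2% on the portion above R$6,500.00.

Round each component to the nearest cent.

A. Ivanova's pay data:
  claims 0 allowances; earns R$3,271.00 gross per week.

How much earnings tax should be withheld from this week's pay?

Earnings Tax: taxable = R$3,271.00
  R$77.00 + 13.6% × (R$3,271.00 − R$2,200.00) = R$77.00 + 13.6% × R$1,071.00 = R$222.66

R$222.66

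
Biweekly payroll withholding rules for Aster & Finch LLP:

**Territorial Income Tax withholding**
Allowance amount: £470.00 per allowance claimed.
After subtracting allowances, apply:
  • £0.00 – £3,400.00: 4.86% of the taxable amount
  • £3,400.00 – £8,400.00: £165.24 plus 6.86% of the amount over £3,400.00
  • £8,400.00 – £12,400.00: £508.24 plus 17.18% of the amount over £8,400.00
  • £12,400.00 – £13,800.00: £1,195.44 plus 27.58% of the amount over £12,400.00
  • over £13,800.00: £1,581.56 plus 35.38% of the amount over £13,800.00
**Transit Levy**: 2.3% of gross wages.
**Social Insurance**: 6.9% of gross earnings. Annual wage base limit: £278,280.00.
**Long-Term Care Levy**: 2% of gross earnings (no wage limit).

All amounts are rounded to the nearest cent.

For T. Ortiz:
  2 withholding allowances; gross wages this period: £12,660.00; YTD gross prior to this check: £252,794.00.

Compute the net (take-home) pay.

Territorial Income Tax: taxable = £12,660.00 − 2×£470.00 = £11,720.00
  £508.24 + 17.18% × (£11,720.00 − £8,400.00) = £508.24 + 17.18% × £3,320.00 = £1,078.62
Transit Levy: 2.3% × £12,660.00 = £291.18
Social Insurance: 6.9% × £12,660.00 = £873.54
Long-Term Care Levy: 2% × £12,660.00 = £253.20
Total withheld: £1,078.62 + £291.18 + £873.54 + £253.20 = £2,496.54
Net pay: £12,660.00 − £2,496.54 = £10,163.46

£10,163.46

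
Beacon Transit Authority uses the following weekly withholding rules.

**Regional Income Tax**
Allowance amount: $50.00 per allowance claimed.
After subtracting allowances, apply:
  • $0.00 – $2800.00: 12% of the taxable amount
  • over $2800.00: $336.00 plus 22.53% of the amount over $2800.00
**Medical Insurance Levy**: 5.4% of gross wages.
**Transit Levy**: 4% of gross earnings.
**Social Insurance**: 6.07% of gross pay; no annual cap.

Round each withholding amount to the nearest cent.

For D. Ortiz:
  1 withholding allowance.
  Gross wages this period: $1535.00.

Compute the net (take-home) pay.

$1119.34

Regional Income Tax: taxable = $1535.00 − 1×$50.00 = $1485.00
  12% × $1485.00 = $178.20
Medical Insurance Levy: 5.4% × $1535.00 = $82.89
Transit Levy: 4% × $1535.00 = $61.40
Social Insurance: 6.07% × $1535.00 = $93.17
Total withheld: $178.20 + $82.89 + $61.40 + $93.17 = $415.66
Net pay: $1535.00 − $415.66 = $1119.34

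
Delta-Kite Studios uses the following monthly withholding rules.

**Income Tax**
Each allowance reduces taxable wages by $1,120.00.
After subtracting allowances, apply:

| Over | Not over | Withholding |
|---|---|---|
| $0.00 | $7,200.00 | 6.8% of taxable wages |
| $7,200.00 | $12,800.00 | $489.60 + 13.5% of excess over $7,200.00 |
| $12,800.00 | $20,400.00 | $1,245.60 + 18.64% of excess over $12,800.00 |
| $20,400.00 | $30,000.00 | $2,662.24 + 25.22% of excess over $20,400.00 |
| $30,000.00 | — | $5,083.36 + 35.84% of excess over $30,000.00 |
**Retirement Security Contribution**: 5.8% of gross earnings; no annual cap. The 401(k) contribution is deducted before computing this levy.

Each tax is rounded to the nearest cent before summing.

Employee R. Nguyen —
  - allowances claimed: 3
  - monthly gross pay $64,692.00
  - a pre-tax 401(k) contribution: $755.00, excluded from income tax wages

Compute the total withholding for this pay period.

$19,750.51

Income Tax: taxable = $64,692.00 − $755.00 − 3×$1,120.00 = $60,577.00
  $5,083.36 + 35.84% × ($60,577.00 − $30,000.00) = $5,083.36 + 35.84% × $30,577.00 = $16,042.16
Retirement Security Contribution: 5.8% × $63,937.00 = $3,708.35
Total: $16,042.16 + $3,708.35 = $19,750.51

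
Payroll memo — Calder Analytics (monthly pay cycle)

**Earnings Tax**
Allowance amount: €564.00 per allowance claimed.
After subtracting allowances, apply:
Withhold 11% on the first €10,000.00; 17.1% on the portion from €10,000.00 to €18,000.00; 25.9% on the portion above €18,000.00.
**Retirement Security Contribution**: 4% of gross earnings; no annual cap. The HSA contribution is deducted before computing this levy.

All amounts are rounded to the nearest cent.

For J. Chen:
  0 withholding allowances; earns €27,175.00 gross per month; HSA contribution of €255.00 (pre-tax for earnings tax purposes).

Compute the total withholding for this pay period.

€5,855.08

Earnings Tax: taxable = €27,175.00 − €255.00 = €26,920.00
  €2,468.00 + 25.9% × (€26,920.00 − €18,000.00) = €2,468.00 + 25.9% × €8,920.00 = €4,778.28
Retirement Security Contribution: 4% × €26,920.00 = €1,076.80
Total: €4,778.28 + €1,076.80 = €5,855.08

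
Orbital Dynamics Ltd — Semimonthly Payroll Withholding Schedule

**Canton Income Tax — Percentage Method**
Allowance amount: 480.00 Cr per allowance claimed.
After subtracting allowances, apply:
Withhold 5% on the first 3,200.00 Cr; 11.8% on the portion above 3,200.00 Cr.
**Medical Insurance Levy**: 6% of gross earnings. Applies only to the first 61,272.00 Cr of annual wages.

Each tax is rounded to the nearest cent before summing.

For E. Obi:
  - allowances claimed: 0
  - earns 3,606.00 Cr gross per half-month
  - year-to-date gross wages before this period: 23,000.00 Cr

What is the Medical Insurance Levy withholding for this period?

Medical Insurance Levy: 6% × 3,606.00 Cr = 216.36 Cr

216.36 Cr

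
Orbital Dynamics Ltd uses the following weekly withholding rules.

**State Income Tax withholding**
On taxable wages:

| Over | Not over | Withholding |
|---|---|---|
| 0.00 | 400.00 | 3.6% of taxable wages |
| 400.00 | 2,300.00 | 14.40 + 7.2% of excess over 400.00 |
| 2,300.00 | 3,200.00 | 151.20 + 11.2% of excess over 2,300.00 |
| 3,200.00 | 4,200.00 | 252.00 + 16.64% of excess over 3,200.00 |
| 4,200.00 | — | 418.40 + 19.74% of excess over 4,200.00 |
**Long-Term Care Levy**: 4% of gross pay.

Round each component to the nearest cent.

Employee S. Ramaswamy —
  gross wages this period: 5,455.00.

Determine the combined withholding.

State Income Tax: taxable = 5,455.00
  418.40 + 19.74% × (5,455.00 − 4,200.00) = 418.40 + 19.74% × 1,255.00 = 666.14
Long-Term Care Levy: 4% × 5,455.00 = 218.20
Total: 666.14 + 218.20 = 884.34

884.34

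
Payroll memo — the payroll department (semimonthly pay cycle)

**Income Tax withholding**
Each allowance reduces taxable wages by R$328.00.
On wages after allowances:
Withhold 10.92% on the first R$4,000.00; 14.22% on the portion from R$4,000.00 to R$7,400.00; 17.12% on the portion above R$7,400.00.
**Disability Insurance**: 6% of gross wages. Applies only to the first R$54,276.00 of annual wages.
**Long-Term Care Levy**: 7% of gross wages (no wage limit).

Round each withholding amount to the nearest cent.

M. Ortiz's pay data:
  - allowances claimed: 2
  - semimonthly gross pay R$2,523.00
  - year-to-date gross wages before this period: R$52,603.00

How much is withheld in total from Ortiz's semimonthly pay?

R$480.87

Income Tax: taxable = R$2,523.00 − 2×R$328.00 = R$1,867.00
  10.92% × R$1,867.00 = R$203.88
Disability Insurance: cap R$54,276.00 − YTD R$52,603.00 = R$1,673.00 subject; 6% × R$1,673.00 = R$100.38
Long-Term Care Levy: 7% × R$2,523.00 = R$176.61
Total: R$203.88 + R$100.38 + R$176.61 = R$480.87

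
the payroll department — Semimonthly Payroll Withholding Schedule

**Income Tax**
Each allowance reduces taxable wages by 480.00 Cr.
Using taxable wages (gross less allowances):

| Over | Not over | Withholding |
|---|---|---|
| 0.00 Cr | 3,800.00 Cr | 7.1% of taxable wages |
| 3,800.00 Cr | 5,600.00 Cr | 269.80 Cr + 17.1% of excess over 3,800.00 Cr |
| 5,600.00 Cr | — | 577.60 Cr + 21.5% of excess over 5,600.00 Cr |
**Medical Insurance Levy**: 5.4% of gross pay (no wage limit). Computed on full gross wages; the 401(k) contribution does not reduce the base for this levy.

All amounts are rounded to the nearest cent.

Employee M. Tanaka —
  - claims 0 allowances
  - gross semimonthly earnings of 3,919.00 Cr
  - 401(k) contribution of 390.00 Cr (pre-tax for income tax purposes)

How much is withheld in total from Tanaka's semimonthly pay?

Income Tax: taxable = 3,919.00 Cr − 390.00 Cr = 3,529.00 Cr
  7.1% × 3,529.00 Cr = 250.56 Cr
Medical Insurance Levy: 5.4% × 3,919.00 Cr = 211.63 Cr
Total: 250.56 Cr + 211.63 Cr = 462.19 Cr

462.19 Cr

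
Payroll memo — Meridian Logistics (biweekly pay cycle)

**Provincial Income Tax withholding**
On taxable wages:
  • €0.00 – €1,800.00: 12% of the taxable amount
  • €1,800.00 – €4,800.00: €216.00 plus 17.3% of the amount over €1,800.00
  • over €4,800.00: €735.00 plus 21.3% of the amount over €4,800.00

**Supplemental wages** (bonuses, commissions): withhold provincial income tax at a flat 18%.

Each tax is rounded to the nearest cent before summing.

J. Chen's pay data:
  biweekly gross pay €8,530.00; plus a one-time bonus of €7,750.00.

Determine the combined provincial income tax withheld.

€2,924.49

Provincial Income Tax: taxable = €8,530.00
  €735.00 + 21.3% × (€8,530.00 − €4,800.00) = €735.00 + 21.3% × €3,730.00 = €1,529.49
Supplemental (18% flat on bonus): 18% × €7,750.00 = €1,395.00
Total provincial income tax: €1,529.49 + €1,395.00 = €2,924.49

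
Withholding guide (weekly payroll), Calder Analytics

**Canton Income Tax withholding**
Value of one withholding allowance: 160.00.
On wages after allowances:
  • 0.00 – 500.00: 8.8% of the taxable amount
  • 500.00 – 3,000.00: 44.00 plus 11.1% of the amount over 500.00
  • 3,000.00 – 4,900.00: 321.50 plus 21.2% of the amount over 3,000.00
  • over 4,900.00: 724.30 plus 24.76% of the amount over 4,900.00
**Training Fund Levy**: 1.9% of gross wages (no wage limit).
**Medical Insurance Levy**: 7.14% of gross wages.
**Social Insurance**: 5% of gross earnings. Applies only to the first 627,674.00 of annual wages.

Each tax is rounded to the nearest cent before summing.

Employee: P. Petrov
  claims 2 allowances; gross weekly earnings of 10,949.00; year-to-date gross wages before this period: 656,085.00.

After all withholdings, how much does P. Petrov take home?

7,816.41

Canton Income Tax: taxable = 10,949.00 − 2×160.00 = 10,629.00
  724.30 + 24.76% × (10,629.00 − 4,900.00) = 724.30 + 24.76% × 5,729.00 = 2,142.80
Training Fund Levy: 1.9% × 10,949.00 = 208.03
Medical Insurance Levy: 7.14% × 10,949.00 = 781.76
Social Insurance: YTD 656,085.00 ≥ cap 627,674.00 → 0.00
Total withheld: 2,142.80 + 208.03 + 781.76 + 0.00 = 3,132.59
Net pay: 10,949.00 − 3,132.59 = 7,816.41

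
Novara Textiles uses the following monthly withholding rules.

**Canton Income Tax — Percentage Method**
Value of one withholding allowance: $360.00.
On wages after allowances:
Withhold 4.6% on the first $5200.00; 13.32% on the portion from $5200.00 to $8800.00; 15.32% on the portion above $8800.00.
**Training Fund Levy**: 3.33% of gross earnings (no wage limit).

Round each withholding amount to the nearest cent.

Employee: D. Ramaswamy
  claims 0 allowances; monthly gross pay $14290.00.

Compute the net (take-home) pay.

$12254.35

Canton Income Tax: taxable = $14290.00
  $718.72 + 15.32% × ($14290.00 − $8800.00) = $718.72 + 15.32% × $5490.00 = $1559.79
Training Fund Levy: 3.33% × $14290.00 = $475.86
Total withheld: $1559.79 + $475.86 = $2035.65
Net pay: $14290.00 − $2035.65 = $12254.35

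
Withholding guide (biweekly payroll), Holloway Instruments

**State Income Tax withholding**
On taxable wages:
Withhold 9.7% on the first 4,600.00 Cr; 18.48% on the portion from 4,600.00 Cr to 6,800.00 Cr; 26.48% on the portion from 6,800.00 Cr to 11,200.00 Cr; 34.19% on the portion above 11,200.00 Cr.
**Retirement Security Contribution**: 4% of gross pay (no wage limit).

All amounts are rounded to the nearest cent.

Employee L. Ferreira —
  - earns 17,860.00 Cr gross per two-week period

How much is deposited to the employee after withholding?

State Income Tax: taxable = 17,860.00 Cr
  2,017.88 Cr + 34.19% × (17,860.00 Cr − 11,200.00 Cr) = 2,017.88 Cr + 34.19% × 6,660.00 Cr = 4,294.93 Cr
Retirement Security Contribution: 4% × 17,860.00 Cr = 714.40 Cr
Total withheld: 4,294.93 Cr + 714.40 Cr = 5,009.33 Cr
Net pay: 17,860.00 Cr − 5,009.33 Cr = 12,850.67 Cr

12,850.67 Cr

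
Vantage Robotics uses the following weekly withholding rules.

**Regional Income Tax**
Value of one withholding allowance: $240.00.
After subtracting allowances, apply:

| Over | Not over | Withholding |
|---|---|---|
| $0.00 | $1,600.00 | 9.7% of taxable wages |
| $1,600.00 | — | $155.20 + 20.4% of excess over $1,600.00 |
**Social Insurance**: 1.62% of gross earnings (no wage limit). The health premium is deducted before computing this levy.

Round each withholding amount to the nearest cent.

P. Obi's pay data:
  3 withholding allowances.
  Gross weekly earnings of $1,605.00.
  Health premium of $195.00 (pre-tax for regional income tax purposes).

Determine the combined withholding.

Regional Income Tax: taxable = $1,605.00 − $195.00 − 3×$240.00 = $690.00
  9.7% × $690.00 = $66.93
Social Insurance: 1.62% × $1,410.00 = $22.84
Total: $66.93 + $22.84 = $89.77

$89.77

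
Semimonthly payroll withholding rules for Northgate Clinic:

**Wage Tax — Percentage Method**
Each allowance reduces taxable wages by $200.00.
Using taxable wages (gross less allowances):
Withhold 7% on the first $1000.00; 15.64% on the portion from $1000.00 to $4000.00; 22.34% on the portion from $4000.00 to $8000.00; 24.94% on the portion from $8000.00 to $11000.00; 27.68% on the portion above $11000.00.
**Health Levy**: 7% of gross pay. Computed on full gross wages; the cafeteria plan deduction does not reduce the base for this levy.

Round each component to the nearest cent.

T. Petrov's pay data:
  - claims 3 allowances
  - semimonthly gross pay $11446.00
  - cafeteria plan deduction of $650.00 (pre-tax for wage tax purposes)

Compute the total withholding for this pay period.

$2781.70

Wage Tax: taxable = $11446.00 − $650.00 − 3×$200.00 = $10196.00
  $1432.80 + 24.94% × ($10196.00 − $8000.00) = $1432.80 + 24.94% × $2196.00 = $1980.48
Health Levy: 7% × $11446.00 = $801.22
Total: $1980.48 + $801.22 = $2781.70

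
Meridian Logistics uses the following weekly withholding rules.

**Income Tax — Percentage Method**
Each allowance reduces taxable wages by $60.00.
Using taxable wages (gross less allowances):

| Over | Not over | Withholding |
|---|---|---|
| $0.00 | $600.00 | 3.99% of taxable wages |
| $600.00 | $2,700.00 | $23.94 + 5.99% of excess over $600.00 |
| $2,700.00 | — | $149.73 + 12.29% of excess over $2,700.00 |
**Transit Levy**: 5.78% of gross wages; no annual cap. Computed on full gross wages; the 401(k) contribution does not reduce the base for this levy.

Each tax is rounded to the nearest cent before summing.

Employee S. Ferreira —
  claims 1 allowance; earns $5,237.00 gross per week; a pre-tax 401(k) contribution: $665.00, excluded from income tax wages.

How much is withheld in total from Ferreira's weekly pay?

Income Tax: taxable = $5,237.00 − $665.00 − 1×$60.00 = $4,512.00
  $149.73 + 12.29% × ($4,512.00 − $2,700.00) = $149.73 + 12.29% × $1,812.00 = $372.42
Transit Levy: 5.78% × $5,237.00 = $302.70
Total: $372.42 + $302.70 = $675.12

$675.12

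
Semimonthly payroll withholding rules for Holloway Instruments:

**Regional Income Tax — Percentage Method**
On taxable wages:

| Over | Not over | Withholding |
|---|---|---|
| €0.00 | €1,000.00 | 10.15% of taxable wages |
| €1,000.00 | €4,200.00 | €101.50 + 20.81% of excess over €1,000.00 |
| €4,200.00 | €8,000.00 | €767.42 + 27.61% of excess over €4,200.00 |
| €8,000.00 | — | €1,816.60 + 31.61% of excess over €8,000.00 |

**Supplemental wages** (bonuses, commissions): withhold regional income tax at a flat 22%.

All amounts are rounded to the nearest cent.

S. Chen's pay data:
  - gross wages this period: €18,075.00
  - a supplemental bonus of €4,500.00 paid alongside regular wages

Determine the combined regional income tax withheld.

€5,991.31

Regional Income Tax: taxable = €18,075.00
  €1,816.60 + 31.61% × (€18,075.00 − €8,000.00) = €1,816.60 + 31.61% × €10,075.00 = €5,001.31
Supplemental (22% flat on bonus): 22% × €4,500.00 = €990.00
Total regional income tax: €5,001.31 + €990.00 = €5,991.31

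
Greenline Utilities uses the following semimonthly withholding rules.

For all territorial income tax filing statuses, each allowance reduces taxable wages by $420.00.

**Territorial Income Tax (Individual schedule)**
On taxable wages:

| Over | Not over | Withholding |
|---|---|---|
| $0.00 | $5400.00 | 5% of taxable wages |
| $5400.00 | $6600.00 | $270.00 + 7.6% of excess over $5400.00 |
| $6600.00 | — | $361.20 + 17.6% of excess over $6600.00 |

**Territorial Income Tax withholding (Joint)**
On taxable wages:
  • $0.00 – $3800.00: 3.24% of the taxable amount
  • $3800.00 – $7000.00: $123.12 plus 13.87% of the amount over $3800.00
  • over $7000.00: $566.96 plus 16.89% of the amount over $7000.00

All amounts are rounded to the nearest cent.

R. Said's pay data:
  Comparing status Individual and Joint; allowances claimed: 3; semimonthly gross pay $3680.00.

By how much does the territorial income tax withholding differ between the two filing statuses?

Territorial Income Tax (Individual): taxable = $3680.00 − 3×$420.00 = $2420.00
  5% × $2420.00 = $121.00
Territorial Income Tax (Joint): taxable = $3680.00 − 3×$420.00 = $2420.00
  3.24% × $2420.00 = $78.41
Difference: |$121.00 − $78.41| = $42.59 (higher under Individual)

$42.59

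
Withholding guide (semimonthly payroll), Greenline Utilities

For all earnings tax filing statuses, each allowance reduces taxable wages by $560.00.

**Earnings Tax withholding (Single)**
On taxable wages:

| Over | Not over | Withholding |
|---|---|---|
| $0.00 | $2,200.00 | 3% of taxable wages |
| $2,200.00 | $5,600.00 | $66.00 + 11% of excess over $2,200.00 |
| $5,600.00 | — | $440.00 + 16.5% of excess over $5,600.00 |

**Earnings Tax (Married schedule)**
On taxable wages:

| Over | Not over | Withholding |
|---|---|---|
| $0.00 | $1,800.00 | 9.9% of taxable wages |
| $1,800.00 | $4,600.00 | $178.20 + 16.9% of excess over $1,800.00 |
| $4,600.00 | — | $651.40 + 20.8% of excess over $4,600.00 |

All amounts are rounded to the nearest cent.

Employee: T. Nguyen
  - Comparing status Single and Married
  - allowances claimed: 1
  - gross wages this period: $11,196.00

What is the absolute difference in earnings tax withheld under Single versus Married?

Earnings Tax (Single): taxable = $11,196.00 − 1×$560.00 = $10,636.00
  $440.00 + 16.5% × ($10,636.00 − $5,600.00) = $440.00 + 16.5% × $5,036.00 = $1,270.94
Earnings Tax (Married): taxable = $11,196.00 − 1×$560.00 = $10,636.00
  $651.40 + 20.8% × ($10,636.00 − $4,600.00) = $651.40 + 20.8% × $6,036.00 = $1,906.89
Difference: |$1,270.94 − $1,906.89| = $635.95 (higher under Married)

$635.95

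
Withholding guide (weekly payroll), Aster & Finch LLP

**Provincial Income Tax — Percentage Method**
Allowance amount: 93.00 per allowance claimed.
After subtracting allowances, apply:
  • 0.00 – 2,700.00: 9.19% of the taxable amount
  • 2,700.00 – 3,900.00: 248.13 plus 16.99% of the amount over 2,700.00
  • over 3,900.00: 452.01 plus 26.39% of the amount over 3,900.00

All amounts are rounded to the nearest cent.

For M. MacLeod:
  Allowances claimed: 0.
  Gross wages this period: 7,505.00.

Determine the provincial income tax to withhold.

Provincial Income Tax: taxable = 7,505.00
  452.01 + 26.39% × (7,505.00 − 3,900.00) = 452.01 + 26.39% × 3,605.00 = 1,403.37

1,403.37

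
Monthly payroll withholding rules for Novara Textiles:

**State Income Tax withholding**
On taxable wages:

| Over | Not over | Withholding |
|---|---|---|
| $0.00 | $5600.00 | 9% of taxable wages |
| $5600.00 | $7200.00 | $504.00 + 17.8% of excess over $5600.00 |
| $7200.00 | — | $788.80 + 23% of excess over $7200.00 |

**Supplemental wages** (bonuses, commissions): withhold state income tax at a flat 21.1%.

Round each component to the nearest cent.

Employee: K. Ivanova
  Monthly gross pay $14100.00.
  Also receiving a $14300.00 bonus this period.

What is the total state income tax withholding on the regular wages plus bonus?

State Income Tax: taxable = $14100.00
  $788.80 + 23% × ($14100.00 − $7200.00) = $788.80 + 23% × $6900.00 = $2375.80
Supplemental (21.1% flat on bonus): 21.1% × $14300.00 = $3017.30
Total state income tax: $2375.80 + $3017.30 = $5393.10

$5393.10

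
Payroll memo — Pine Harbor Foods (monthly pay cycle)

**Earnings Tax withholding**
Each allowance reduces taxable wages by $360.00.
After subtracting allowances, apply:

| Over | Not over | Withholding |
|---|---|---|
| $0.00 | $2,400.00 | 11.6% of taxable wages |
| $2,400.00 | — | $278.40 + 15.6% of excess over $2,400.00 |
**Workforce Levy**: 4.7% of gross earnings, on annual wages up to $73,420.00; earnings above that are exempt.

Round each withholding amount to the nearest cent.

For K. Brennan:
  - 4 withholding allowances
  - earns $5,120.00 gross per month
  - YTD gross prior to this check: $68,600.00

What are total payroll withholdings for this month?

$704.62

Earnings Tax: taxable = $5,120.00 − 4×$360.00 = $3,680.00
  $278.40 + 15.6% × ($3,680.00 − $2,400.00) = $278.40 + 15.6% × $1,280.00 = $478.08
Workforce Levy: cap $73,420.00 − YTD $68,600.00 = $4,820.00 subject; 4.7% × $4,820.00 = $226.54
Total: $478.08 + $226.54 = $704.62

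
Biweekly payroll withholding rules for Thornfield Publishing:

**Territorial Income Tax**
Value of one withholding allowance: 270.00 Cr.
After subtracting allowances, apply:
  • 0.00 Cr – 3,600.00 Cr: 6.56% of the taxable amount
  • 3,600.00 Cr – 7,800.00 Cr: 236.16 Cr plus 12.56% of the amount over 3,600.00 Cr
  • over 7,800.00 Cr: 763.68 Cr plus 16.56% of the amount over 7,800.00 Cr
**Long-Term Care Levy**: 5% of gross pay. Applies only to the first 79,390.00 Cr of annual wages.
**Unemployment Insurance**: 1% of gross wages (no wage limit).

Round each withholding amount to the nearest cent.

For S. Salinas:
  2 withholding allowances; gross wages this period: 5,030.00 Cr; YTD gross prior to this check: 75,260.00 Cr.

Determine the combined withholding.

604.74 Cr

Territorial Income Tax: taxable = 5,030.00 Cr − 2×270.00 Cr = 4,490.00 Cr
  236.16 Cr + 12.56% × (4,490.00 Cr − 3,600.00 Cr) = 236.16 Cr + 12.56% × 890.00 Cr = 347.94 Cr
Long-Term Care Levy: cap 79,390.00 Cr − YTD 75,260.00 Cr = 4,130.00 Cr subject; 5% × 4,130.00 Cr = 206.50 Cr
Unemployment Insurance: 1% × 5,030.00 Cr = 50.30 Cr
Total: 347.94 Cr + 206.50 Cr + 50.30 Cr = 604.74 Cr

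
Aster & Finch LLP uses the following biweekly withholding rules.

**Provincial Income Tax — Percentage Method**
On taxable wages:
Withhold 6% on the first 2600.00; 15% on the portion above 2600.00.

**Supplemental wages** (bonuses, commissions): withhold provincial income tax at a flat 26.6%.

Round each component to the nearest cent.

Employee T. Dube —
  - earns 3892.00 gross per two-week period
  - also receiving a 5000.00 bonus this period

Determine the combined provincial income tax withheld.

1679.80

Provincial Income Tax: taxable = 3892.00
  156.00 + 15% × (3892.00 − 2600.00) = 156.00 + 15% × 1292.00 = 349.80
Supplemental (26.6% flat on bonus): 26.6% × 5000.00 = 1330.00
Total provincial income tax: 349.80 + 1330.00 = 1679.80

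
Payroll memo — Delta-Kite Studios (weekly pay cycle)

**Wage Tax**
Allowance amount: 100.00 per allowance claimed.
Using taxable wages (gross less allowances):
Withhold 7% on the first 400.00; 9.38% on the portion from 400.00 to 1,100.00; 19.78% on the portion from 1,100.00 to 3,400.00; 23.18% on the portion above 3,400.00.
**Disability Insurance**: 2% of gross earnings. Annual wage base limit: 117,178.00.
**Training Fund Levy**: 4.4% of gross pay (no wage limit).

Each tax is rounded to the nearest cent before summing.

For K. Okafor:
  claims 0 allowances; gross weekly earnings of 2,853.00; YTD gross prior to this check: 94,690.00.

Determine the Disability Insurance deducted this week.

57.06

Disability Insurance: 2% × 2,853.00 = 57.06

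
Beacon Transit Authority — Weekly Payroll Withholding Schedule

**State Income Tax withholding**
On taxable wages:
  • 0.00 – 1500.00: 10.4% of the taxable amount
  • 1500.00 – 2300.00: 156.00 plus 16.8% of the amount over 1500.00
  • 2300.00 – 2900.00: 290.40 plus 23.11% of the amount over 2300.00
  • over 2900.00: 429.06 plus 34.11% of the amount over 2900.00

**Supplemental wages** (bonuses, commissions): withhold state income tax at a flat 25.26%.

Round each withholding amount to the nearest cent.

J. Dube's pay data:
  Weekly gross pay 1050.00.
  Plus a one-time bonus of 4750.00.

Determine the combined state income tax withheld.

1309.05

State Income Tax: taxable = 1050.00
  10.4% × 1050.00 = 109.20
Supplemental (25.26% flat on bonus): 25.26% × 4750.00 = 1199.85
Total state income tax: 109.20 + 1199.85 = 1309.05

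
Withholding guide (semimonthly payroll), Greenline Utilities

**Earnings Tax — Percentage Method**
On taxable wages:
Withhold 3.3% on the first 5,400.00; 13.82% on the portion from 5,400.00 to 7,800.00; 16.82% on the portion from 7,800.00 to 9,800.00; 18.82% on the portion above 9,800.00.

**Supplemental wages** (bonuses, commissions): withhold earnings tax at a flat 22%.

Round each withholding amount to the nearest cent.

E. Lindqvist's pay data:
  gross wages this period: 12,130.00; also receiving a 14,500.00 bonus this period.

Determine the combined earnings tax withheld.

4,474.79

Earnings Tax: taxable = 12,130.00
  846.28 + 18.82% × (12,130.00 − 9,800.00) = 846.28 + 18.82% × 2,330.00 = 1,284.79
Supplemental (22% flat on bonus): 22% × 14,500.00 = 3,190.00
Total earnings tax: 1,284.79 + 3,190.00 = 4,474.79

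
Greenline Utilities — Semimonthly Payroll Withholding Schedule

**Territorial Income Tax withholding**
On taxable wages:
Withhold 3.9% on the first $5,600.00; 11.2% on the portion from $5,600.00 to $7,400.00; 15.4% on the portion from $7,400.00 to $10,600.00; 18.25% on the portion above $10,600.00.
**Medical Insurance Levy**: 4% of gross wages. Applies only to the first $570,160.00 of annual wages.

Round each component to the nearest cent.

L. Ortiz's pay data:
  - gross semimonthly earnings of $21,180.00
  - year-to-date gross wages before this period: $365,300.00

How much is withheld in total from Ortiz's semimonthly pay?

Territorial Income Tax: taxable = $21,180.00
  $912.80 + 18.25% × ($21,180.00 − $10,600.00) = $912.80 + 18.25% × $10,580.00 = $2,843.65
Medical Insurance Levy: 4% × $21,180.00 = $847.20
Total: $2,843.65 + $847.20 = $3,690.85

$3,690.85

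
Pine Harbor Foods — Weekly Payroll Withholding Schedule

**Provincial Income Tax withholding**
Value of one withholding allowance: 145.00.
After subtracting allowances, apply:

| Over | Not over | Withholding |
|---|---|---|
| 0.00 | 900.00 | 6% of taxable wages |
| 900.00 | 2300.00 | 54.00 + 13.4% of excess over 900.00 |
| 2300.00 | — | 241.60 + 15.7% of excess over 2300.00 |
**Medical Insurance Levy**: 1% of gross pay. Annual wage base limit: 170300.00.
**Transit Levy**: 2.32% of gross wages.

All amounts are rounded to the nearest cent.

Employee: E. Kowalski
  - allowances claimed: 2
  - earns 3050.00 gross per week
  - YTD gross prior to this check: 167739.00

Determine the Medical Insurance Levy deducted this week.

25.61

Medical Insurance Levy: cap 170300.00 − YTD 167739.00 = 2561.00 subject; 1% × 2561.00 = 25.61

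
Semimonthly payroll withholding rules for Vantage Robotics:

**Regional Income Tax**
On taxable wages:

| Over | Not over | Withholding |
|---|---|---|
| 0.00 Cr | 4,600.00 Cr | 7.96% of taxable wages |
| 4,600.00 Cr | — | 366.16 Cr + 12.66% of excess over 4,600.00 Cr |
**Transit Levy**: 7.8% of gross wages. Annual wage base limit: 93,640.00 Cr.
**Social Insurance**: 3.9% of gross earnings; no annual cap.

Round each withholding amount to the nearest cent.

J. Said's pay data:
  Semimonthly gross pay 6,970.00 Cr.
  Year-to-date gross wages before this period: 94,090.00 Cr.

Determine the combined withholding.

Regional Income Tax: taxable = 6,970.00 Cr
  366.16 Cr + 12.66% × (6,970.00 Cr − 4,600.00 Cr) = 366.16 Cr + 12.66% × 2,370.00 Cr = 666.20 Cr
Transit Levy: YTD 94,090.00 Cr ≥ cap 93,640.00 Cr → 0.00 Cr
Social Insurance: 3.9% × 6,970.00 Cr = 271.83 Cr
Total: 666.20 Cr + 0.00 Cr + 271.83 Cr = 938.03 Cr

938.03 Cr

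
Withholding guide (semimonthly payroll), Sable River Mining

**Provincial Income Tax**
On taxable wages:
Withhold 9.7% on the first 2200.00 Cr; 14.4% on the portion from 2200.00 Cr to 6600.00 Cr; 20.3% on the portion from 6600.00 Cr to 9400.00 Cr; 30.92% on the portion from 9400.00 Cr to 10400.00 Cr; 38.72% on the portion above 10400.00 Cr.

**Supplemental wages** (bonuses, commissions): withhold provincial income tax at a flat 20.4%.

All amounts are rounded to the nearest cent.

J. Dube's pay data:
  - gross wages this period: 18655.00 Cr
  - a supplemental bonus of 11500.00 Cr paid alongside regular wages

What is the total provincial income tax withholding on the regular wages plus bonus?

7266.94 Cr

Provincial Income Tax: taxable = 18655.00 Cr
  1724.60 Cr + 38.72% × (18655.00 Cr − 10400.00 Cr) = 1724.60 Cr + 38.72% × 8255.00 Cr = 4920.94 Cr
Supplemental (20.4% flat on bonus): 20.4% × 11500.00 Cr = 2346.00 Cr
Total provincial income tax: 4920.94 Cr + 2346.00 Cr = 7266.94 Cr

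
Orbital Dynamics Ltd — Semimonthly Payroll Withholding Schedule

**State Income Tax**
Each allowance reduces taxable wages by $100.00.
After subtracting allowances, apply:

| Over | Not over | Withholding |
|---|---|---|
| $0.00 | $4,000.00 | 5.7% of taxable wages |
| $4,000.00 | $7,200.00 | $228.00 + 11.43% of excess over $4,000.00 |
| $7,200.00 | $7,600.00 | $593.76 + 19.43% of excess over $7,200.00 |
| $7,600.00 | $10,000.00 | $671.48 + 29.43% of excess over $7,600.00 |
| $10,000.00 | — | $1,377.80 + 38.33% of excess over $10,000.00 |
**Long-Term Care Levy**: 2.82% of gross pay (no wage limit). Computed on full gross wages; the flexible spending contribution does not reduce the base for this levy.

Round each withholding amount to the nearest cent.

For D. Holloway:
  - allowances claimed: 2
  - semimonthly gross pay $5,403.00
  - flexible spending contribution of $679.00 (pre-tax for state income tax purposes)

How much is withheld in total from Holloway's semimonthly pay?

State Income Tax: taxable = $5,403.00 − $679.00 − 2×$100.00 = $4,524.00
  $228.00 + 11.43% × ($4,524.00 − $4,000.00) = $228.00 + 11.43% × $524.00 = $287.89
Long-Term Care Levy: 2.82% × $5,403.00 = $152.36
Total: $287.89 + $152.36 = $440.25

$440.25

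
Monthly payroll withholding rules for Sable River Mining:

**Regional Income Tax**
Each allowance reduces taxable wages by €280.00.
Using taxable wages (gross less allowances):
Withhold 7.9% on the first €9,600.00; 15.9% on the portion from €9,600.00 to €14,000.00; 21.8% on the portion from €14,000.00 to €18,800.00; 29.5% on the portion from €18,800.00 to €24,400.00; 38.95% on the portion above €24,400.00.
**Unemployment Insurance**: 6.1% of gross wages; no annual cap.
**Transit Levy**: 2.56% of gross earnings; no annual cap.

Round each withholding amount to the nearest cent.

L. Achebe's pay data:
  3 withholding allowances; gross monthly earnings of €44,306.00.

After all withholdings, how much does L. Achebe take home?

€28,886.49

Regional Income Tax: taxable = €44,306.00 − 3×€280.00 = €43,466.00
  €4,156.40 + 38.95% × (€43,466.00 − €24,400.00) = €4,156.40 + 38.95% × €19,066.00 = €11,582.61
Unemployment Insurance: 6.1% × €44,306.00 = €2,702.67
Transit Levy: 2.56% × €44,306.00 = €1,134.23
Total withheld: €11,582.61 + €2,702.67 + €1,134.23 = €15,419.51
Net pay: €44,306.00 − €15,419.51 = €28,886.49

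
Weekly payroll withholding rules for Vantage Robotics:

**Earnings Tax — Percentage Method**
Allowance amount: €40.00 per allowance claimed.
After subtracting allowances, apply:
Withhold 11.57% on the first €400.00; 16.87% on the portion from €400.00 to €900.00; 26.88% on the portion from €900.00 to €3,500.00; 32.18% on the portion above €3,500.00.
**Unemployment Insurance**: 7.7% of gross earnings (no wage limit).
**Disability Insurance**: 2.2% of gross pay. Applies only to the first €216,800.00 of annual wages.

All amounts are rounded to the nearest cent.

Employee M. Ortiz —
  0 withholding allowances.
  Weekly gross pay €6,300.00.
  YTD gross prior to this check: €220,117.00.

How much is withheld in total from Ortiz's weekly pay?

Earnings Tax: taxable = €6,300.00
  €829.51 + 32.18% × (€6,300.00 − €3,500.00) = €829.51 + 32.18% × €2,800.00 = €1,730.55
Unemployment Insurance: 7.7% × €6,300.00 = €485.10
Disability Insurance: YTD €220,117.00 ≥ cap €216,800.00 → €0.00
Total: €1,730.55 + €485.10 + €0.00 = €2,215.65

€2,215.65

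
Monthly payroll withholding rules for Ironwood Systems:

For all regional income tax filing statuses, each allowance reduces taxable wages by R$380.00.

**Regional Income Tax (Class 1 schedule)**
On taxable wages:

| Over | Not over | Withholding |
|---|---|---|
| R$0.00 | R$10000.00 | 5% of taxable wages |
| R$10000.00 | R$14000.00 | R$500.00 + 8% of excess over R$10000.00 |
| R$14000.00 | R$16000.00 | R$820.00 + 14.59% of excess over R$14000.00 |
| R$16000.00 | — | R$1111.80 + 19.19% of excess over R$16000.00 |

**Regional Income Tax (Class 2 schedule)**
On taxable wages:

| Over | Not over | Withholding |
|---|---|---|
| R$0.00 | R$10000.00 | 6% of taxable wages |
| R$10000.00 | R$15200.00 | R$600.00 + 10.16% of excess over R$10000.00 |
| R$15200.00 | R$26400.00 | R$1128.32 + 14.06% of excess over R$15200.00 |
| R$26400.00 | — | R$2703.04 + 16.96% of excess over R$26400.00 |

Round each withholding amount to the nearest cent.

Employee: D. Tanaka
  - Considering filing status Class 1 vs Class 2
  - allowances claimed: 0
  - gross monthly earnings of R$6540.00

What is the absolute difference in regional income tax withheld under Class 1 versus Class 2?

R$65.40

Regional Income Tax (Class 1): taxable = R$6540.00
  5% × R$6540.00 = R$327.00
Regional Income Tax (Class 2): taxable = R$6540.00
  6% × R$6540.00 = R$392.40
Difference: |R$327.00 − R$392.40| = R$65.40 (higher under Class 2)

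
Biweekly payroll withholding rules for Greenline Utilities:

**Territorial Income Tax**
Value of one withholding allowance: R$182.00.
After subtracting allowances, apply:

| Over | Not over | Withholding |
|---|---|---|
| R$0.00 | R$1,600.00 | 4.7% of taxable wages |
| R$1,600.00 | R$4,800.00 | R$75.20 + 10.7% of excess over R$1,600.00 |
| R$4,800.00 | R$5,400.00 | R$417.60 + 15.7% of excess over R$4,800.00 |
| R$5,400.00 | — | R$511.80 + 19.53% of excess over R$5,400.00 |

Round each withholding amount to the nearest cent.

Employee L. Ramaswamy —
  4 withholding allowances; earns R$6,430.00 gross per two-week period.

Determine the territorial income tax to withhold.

R$570.78

Territorial Income Tax: taxable = R$6,430.00 − 4×R$182.00 = R$5,702.00
  R$511.80 + 19.53% × (R$5,702.00 − R$5,400.00) = R$511.80 + 19.53% × R$302.00 = R$570.78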